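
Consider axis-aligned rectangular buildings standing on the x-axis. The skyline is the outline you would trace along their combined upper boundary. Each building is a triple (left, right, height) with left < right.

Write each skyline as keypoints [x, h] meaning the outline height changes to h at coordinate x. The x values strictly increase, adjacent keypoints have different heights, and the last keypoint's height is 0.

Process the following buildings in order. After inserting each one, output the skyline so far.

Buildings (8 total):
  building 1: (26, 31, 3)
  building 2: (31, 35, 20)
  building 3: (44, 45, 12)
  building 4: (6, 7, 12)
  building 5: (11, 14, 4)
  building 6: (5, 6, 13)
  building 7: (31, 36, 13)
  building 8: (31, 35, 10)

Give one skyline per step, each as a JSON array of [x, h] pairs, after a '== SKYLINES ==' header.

== SKYLINES ==
[[26,3],[31,0]]
[[26,3],[31,20],[35,0]]
[[26,3],[31,20],[35,0],[44,12],[45,0]]
[[6,12],[7,0],[26,3],[31,20],[35,0],[44,12],[45,0]]
[[6,12],[7,0],[11,4],[14,0],[26,3],[31,20],[35,0],[44,12],[45,0]]
[[5,13],[6,12],[7,0],[11,4],[14,0],[26,3],[31,20],[35,0],[44,12],[45,0]]
[[5,13],[6,12],[7,0],[11,4],[14,0],[26,3],[31,20],[35,13],[36,0],[44,12],[45,0]]
[[5,13],[6,12],[7,0],[11,4],[14,0],[26,3],[31,20],[35,13],[36,0],[44,12],[45,0]]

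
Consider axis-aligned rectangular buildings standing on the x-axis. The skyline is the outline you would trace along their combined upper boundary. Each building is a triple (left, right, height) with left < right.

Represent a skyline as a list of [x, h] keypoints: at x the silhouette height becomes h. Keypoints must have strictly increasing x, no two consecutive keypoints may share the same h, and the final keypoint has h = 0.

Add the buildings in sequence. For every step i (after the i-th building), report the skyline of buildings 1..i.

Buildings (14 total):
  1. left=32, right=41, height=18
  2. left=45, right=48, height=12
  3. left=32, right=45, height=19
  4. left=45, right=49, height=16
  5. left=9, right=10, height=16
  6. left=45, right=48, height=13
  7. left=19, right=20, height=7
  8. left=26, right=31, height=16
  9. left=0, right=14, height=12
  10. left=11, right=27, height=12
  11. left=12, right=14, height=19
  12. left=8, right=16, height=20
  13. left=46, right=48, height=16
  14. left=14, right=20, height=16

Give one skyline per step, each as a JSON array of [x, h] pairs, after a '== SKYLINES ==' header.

== SKYLINES ==
[[32,18],[41,0]]
[[32,18],[41,0],[45,12],[48,0]]
[[32,19],[45,12],[48,0]]
[[32,19],[45,16],[49,0]]
[[9,16],[10,0],[32,19],[45,16],[49,0]]
[[9,16],[10,0],[32,19],[45,16],[49,0]]
[[9,16],[10,0],[19,7],[20,0],[32,19],[45,16],[49,0]]
[[9,16],[10,0],[19,7],[20,0],[26,16],[31,0],[32,19],[45,16],[49,0]]
[[0,12],[9,16],[10,12],[14,0],[19,7],[20,0],[26,16],[31,0],[32,19],[45,16],[49,0]]
[[0,12],[9,16],[10,12],[26,16],[31,0],[32,19],[45,16],[49,0]]
[[0,12],[9,16],[10,12],[12,19],[14,12],[26,16],[31,0],[32,19],[45,16],[49,0]]
[[0,12],[8,20],[16,12],[26,16],[31,0],[32,19],[45,16],[49,0]]
[[0,12],[8,20],[16,12],[26,16],[31,0],[32,19],[45,16],[49,0]]
[[0,12],[8,20],[16,16],[20,12],[26,16],[31,0],[32,19],[45,16],[49,0]]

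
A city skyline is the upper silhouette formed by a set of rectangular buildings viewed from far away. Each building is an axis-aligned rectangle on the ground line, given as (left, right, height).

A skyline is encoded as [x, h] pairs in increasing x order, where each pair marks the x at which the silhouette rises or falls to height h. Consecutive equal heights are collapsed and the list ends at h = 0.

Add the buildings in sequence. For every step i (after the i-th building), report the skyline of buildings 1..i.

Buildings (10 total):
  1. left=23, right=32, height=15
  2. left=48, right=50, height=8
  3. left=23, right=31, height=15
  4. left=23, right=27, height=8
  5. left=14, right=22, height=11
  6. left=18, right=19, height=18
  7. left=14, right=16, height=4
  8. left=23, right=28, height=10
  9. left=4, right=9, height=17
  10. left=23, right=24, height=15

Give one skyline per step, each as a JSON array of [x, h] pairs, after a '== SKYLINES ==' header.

== SKYLINES ==
[[23,15],[32,0]]
[[23,15],[32,0],[48,8],[50,0]]
[[23,15],[32,0],[48,8],[50,0]]
[[23,15],[32,0],[48,8],[50,0]]
[[14,11],[22,0],[23,15],[32,0],[48,8],[50,0]]
[[14,11],[18,18],[19,11],[22,0],[23,15],[32,0],[48,8],[50,0]]
[[14,11],[18,18],[19,11],[22,0],[23,15],[32,0],[48,8],[50,0]]
[[14,11],[18,18],[19,11],[22,0],[23,15],[32,0],[48,8],[50,0]]
[[4,17],[9,0],[14,11],[18,18],[19,11],[22,0],[23,15],[32,0],[48,8],[50,0]]
[[4,17],[9,0],[14,11],[18,18],[19,11],[22,0],[23,15],[32,0],[48,8],[50,0]]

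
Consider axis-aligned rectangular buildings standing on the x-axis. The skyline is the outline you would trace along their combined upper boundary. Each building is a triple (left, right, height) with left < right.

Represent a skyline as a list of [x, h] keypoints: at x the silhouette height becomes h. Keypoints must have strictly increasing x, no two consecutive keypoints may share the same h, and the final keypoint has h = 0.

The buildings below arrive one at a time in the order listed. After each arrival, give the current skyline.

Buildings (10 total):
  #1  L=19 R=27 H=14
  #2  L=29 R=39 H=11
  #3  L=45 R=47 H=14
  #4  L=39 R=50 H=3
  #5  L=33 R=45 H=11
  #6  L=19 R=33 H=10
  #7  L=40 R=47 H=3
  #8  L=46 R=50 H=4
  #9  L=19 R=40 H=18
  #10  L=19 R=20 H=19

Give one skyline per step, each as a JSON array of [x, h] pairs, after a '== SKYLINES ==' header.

== SKYLINES ==
[[19,14],[27,0]]
[[19,14],[27,0],[29,11],[39,0]]
[[19,14],[27,0],[29,11],[39,0],[45,14],[47,0]]
[[19,14],[27,0],[29,11],[39,3],[45,14],[47,3],[50,0]]
[[19,14],[27,0],[29,11],[45,14],[47,3],[50,0]]
[[19,14],[27,10],[29,11],[45,14],[47,3],[50,0]]
[[19,14],[27,10],[29,11],[45,14],[47,3],[50,0]]
[[19,14],[27,10],[29,11],[45,14],[47,4],[50,0]]
[[19,18],[40,11],[45,14],[47,4],[50,0]]
[[19,19],[20,18],[40,11],[45,14],[47,4],[50,0]]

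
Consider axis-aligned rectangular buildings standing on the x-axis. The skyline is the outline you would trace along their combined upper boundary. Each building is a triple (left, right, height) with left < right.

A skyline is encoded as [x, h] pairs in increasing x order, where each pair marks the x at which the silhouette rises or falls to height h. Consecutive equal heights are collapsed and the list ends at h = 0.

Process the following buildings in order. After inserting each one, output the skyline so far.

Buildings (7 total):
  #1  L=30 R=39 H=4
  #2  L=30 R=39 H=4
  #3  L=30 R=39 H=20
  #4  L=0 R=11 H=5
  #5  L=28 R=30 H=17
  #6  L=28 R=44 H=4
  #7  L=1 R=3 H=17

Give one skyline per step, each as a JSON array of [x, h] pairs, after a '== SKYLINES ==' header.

== SKYLINES ==
[[30,4],[39,0]]
[[30,4],[39,0]]
[[30,20],[39,0]]
[[0,5],[11,0],[30,20],[39,0]]
[[0,5],[11,0],[28,17],[30,20],[39,0]]
[[0,5],[11,0],[28,17],[30,20],[39,4],[44,0]]
[[0,5],[1,17],[3,5],[11,0],[28,17],[30,20],[39,4],[44,0]]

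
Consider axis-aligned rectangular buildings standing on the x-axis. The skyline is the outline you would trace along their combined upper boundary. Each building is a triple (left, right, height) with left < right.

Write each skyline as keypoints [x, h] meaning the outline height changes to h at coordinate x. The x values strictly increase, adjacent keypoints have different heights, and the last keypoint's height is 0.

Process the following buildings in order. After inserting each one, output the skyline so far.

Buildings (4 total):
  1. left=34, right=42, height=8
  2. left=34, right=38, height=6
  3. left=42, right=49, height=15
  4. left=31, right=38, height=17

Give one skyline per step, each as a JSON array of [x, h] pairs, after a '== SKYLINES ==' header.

== SKYLINES ==
[[34,8],[42,0]]
[[34,8],[42,0]]
[[34,8],[42,15],[49,0]]
[[31,17],[38,8],[42,15],[49,0]]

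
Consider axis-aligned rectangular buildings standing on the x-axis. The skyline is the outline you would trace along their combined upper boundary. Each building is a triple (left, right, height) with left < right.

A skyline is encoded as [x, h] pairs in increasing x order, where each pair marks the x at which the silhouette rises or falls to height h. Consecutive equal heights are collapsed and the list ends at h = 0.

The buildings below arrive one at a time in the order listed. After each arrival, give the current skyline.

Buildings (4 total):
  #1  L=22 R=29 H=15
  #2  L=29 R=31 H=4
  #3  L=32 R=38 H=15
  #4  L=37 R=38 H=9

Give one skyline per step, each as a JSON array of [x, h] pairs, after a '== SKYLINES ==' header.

== SKYLINES ==
[[22,15],[29,0]]
[[22,15],[29,4],[31,0]]
[[22,15],[29,4],[31,0],[32,15],[38,0]]
[[22,15],[29,4],[31,0],[32,15],[38,0]]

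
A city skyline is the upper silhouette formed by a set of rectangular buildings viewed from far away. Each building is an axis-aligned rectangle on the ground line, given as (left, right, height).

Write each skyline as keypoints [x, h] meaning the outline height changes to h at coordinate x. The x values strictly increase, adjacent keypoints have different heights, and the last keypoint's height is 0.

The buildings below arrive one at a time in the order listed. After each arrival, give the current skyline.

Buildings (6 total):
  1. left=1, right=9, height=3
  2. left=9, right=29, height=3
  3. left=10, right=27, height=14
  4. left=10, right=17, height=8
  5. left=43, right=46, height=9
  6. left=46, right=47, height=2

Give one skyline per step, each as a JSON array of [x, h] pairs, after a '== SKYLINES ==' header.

== SKYLINES ==
[[1,3],[9,0]]
[[1,3],[29,0]]
[[1,3],[10,14],[27,3],[29,0]]
[[1,3],[10,14],[27,3],[29,0]]
[[1,3],[10,14],[27,3],[29,0],[43,9],[46,0]]
[[1,3],[10,14],[27,3],[29,0],[43,9],[46,2],[47,0]]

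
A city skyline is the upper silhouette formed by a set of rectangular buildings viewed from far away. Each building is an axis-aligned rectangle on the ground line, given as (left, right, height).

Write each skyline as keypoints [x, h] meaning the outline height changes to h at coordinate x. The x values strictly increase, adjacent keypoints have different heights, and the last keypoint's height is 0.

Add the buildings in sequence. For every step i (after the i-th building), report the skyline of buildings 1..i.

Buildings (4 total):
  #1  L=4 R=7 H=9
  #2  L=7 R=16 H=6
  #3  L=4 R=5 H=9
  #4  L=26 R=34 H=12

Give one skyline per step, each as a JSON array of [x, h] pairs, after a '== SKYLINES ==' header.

== SKYLINES ==
[[4,9],[7,0]]
[[4,9],[7,6],[16,0]]
[[4,9],[7,6],[16,0]]
[[4,9],[7,6],[16,0],[26,12],[34,0]]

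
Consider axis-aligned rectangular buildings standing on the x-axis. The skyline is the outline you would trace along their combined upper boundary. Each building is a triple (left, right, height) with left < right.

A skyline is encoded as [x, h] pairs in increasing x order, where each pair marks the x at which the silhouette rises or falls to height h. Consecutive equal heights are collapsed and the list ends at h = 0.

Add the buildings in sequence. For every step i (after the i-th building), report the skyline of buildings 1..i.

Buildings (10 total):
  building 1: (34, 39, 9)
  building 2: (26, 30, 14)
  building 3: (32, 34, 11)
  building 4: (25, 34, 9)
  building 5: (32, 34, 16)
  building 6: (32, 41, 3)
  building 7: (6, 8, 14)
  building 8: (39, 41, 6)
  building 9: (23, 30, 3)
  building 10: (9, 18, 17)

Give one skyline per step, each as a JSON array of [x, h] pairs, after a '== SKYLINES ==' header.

== SKYLINES ==
[[34,9],[39,0]]
[[26,14],[30,0],[34,9],[39,0]]
[[26,14],[30,0],[32,11],[34,9],[39,0]]
[[25,9],[26,14],[30,9],[32,11],[34,9],[39,0]]
[[25,9],[26,14],[30,9],[32,16],[34,9],[39,0]]
[[25,9],[26,14],[30,9],[32,16],[34,9],[39,3],[41,0]]
[[6,14],[8,0],[25,9],[26,14],[30,9],[32,16],[34,9],[39,3],[41,0]]
[[6,14],[8,0],[25,9],[26,14],[30,9],[32,16],[34,9],[39,6],[41,0]]
[[6,14],[8,0],[23,3],[25,9],[26,14],[30,9],[32,16],[34,9],[39,6],[41,0]]
[[6,14],[8,0],[9,17],[18,0],[23,3],[25,9],[26,14],[30,9],[32,16],[34,9],[39,6],[41,0]]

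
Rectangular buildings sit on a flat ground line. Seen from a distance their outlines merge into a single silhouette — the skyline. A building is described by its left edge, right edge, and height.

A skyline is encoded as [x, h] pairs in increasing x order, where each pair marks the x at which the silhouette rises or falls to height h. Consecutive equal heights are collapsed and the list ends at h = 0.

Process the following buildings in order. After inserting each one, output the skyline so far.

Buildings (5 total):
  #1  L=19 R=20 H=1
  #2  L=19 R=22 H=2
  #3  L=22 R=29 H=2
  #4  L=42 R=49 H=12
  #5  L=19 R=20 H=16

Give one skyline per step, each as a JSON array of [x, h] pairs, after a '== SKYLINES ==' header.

== SKYLINES ==
[[19,1],[20,0]]
[[19,2],[22,0]]
[[19,2],[29,0]]
[[19,2],[29,0],[42,12],[49,0]]
[[19,16],[20,2],[29,0],[42,12],[49,0]]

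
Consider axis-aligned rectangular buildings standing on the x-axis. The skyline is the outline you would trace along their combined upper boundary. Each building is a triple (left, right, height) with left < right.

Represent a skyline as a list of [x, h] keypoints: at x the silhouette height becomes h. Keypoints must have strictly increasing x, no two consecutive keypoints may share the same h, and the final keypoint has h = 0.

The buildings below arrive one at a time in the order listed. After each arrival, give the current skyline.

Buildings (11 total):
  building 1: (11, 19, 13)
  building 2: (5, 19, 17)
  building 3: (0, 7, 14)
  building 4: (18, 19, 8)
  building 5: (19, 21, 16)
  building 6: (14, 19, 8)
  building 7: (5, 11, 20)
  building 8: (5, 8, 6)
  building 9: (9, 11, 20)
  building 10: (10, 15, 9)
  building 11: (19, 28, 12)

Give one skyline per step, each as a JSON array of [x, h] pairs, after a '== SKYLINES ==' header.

== SKYLINES ==
[[11,13],[19,0]]
[[5,17],[19,0]]
[[0,14],[5,17],[19,0]]
[[0,14],[5,17],[19,0]]
[[0,14],[5,17],[19,16],[21,0]]
[[0,14],[5,17],[19,16],[21,0]]
[[0,14],[5,20],[11,17],[19,16],[21,0]]
[[0,14],[5,20],[11,17],[19,16],[21,0]]
[[0,14],[5,20],[11,17],[19,16],[21,0]]
[[0,14],[5,20],[11,17],[19,16],[21,0]]
[[0,14],[5,20],[11,17],[19,16],[21,12],[28,0]]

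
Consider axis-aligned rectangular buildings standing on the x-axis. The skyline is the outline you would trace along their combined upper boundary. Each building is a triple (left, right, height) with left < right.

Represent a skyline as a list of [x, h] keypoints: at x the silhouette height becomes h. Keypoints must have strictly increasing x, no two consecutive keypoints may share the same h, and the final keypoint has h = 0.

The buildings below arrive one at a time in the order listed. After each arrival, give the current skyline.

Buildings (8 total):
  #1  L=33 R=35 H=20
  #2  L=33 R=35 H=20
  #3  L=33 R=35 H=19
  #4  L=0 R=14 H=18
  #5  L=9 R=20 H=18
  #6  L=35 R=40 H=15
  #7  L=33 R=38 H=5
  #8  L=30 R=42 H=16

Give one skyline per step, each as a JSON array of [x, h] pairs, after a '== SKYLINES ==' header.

== SKYLINES ==
[[33,20],[35,0]]
[[33,20],[35,0]]
[[33,20],[35,0]]
[[0,18],[14,0],[33,20],[35,0]]
[[0,18],[20,0],[33,20],[35,0]]
[[0,18],[20,0],[33,20],[35,15],[40,0]]
[[0,18],[20,0],[33,20],[35,15],[40,0]]
[[0,18],[20,0],[30,16],[33,20],[35,16],[42,0]]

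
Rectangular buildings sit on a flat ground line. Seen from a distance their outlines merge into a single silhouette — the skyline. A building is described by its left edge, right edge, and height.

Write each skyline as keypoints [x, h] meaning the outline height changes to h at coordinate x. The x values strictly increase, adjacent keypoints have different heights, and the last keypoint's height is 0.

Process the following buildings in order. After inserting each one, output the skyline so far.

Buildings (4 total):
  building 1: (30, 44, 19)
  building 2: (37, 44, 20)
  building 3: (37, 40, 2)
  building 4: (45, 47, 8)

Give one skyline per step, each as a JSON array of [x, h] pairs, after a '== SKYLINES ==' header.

== SKYLINES ==
[[30,19],[44,0]]
[[30,19],[37,20],[44,0]]
[[30,19],[37,20],[44,0]]
[[30,19],[37,20],[44,0],[45,8],[47,0]]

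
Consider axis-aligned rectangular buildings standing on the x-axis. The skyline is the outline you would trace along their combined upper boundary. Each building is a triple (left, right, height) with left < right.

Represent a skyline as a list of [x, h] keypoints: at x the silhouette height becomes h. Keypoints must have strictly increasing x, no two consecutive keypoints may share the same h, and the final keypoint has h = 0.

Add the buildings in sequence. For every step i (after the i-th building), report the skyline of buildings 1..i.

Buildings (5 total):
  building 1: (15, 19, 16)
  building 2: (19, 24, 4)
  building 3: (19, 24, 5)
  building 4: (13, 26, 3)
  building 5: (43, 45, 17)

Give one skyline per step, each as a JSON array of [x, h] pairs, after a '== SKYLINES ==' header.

== SKYLINES ==
[[15,16],[19,0]]
[[15,16],[19,4],[24,0]]
[[15,16],[19,5],[24,0]]
[[13,3],[15,16],[19,5],[24,3],[26,0]]
[[13,3],[15,16],[19,5],[24,3],[26,0],[43,17],[45,0]]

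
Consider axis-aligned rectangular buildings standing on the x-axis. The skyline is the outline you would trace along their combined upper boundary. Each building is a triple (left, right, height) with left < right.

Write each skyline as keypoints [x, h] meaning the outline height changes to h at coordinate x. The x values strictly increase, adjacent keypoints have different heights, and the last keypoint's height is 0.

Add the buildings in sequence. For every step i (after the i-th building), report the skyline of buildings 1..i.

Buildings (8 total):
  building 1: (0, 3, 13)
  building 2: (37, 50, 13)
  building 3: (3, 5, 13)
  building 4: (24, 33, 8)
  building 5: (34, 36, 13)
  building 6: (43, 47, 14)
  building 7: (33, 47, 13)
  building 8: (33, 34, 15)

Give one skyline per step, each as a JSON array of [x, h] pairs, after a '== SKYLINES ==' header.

== SKYLINES ==
[[0,13],[3,0]]
[[0,13],[3,0],[37,13],[50,0]]
[[0,13],[5,0],[37,13],[50,0]]
[[0,13],[5,0],[24,8],[33,0],[37,13],[50,0]]
[[0,13],[5,0],[24,8],[33,0],[34,13],[36,0],[37,13],[50,0]]
[[0,13],[5,0],[24,8],[33,0],[34,13],[36,0],[37,13],[43,14],[47,13],[50,0]]
[[0,13],[5,0],[24,8],[33,13],[43,14],[47,13],[50,0]]
[[0,13],[5,0],[24,8],[33,15],[34,13],[43,14],[47,13],[50,0]]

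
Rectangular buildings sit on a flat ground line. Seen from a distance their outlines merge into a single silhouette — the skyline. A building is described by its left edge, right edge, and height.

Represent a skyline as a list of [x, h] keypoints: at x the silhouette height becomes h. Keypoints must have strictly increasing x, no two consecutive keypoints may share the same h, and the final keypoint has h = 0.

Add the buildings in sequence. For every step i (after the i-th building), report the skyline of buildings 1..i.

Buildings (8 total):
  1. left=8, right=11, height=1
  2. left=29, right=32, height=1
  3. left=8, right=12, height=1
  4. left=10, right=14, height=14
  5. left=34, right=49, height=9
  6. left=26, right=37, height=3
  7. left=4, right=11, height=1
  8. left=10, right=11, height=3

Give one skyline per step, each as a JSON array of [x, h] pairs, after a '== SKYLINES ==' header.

== SKYLINES ==
[[8,1],[11,0]]
[[8,1],[11,0],[29,1],[32,0]]
[[8,1],[12,0],[29,1],[32,0]]
[[8,1],[10,14],[14,0],[29,1],[32,0]]
[[8,1],[10,14],[14,0],[29,1],[32,0],[34,9],[49,0]]
[[8,1],[10,14],[14,0],[26,3],[34,9],[49,0]]
[[4,1],[10,14],[14,0],[26,3],[34,9],[49,0]]
[[4,1],[10,14],[14,0],[26,3],[34,9],[49,0]]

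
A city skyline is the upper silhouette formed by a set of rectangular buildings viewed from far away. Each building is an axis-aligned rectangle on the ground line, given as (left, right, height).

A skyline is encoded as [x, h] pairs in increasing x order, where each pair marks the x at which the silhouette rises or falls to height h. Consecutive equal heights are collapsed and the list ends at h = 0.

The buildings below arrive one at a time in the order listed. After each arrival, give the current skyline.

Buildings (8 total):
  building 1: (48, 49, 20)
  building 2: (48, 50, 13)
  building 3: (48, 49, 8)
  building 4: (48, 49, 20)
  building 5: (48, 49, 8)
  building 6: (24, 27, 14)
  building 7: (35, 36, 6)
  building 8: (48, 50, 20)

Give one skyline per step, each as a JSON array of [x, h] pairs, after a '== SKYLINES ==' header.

== SKYLINES ==
[[48,20],[49,0]]
[[48,20],[49,13],[50,0]]
[[48,20],[49,13],[50,0]]
[[48,20],[49,13],[50,0]]
[[48,20],[49,13],[50,0]]
[[24,14],[27,0],[48,20],[49,13],[50,0]]
[[24,14],[27,0],[35,6],[36,0],[48,20],[49,13],[50,0]]
[[24,14],[27,0],[35,6],[36,0],[48,20],[50,0]]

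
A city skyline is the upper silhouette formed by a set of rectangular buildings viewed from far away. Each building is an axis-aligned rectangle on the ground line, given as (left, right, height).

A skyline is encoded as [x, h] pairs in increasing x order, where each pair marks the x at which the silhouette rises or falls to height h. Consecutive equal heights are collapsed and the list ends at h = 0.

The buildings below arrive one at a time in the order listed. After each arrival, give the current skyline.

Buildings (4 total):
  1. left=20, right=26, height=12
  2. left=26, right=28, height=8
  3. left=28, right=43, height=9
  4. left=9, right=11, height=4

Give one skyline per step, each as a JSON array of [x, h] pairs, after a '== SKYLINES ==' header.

== SKYLINES ==
[[20,12],[26,0]]
[[20,12],[26,8],[28,0]]
[[20,12],[26,8],[28,9],[43,0]]
[[9,4],[11,0],[20,12],[26,8],[28,9],[43,0]]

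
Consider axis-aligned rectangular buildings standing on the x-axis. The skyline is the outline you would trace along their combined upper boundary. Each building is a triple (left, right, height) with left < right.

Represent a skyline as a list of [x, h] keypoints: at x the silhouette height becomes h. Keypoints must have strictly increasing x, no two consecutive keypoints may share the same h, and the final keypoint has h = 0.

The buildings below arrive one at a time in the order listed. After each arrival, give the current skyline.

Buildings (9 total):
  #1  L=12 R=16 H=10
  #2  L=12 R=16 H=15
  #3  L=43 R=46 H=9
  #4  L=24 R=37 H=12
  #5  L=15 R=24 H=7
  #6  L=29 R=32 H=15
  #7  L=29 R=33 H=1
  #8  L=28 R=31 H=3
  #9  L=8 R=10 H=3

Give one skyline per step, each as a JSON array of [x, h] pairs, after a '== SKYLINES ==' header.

== SKYLINES ==
[[12,10],[16,0]]
[[12,15],[16,0]]
[[12,15],[16,0],[43,9],[46,0]]
[[12,15],[16,0],[24,12],[37,0],[43,9],[46,0]]
[[12,15],[16,7],[24,12],[37,0],[43,9],[46,0]]
[[12,15],[16,7],[24,12],[29,15],[32,12],[37,0],[43,9],[46,0]]
[[12,15],[16,7],[24,12],[29,15],[32,12],[37,0],[43,9],[46,0]]
[[12,15],[16,7],[24,12],[29,15],[32,12],[37,0],[43,9],[46,0]]
[[8,3],[10,0],[12,15],[16,7],[24,12],[29,15],[32,12],[37,0],[43,9],[46,0]]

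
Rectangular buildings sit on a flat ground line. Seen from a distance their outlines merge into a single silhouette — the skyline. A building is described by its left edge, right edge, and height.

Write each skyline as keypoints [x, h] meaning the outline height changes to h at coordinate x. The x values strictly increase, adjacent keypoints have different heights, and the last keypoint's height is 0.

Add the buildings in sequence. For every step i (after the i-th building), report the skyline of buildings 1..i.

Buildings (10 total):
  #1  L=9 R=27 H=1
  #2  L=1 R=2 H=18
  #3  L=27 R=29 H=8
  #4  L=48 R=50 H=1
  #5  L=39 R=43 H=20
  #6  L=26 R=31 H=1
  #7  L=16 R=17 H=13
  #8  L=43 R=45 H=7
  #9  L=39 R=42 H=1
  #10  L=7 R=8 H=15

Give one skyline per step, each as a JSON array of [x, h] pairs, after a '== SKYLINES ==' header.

== SKYLINES ==
[[9,1],[27,0]]
[[1,18],[2,0],[9,1],[27,0]]
[[1,18],[2,0],[9,1],[27,8],[29,0]]
[[1,18],[2,0],[9,1],[27,8],[29,0],[48,1],[50,0]]
[[1,18],[2,0],[9,1],[27,8],[29,0],[39,20],[43,0],[48,1],[50,0]]
[[1,18],[2,0],[9,1],[27,8],[29,1],[31,0],[39,20],[43,0],[48,1],[50,0]]
[[1,18],[2,0],[9,1],[16,13],[17,1],[27,8],[29,1],[31,0],[39,20],[43,0],[48,1],[50,0]]
[[1,18],[2,0],[9,1],[16,13],[17,1],[27,8],[29,1],[31,0],[39,20],[43,7],[45,0],[48,1],[50,0]]
[[1,18],[2,0],[9,1],[16,13],[17,1],[27,8],[29,1],[31,0],[39,20],[43,7],[45,0],[48,1],[50,0]]
[[1,18],[2,0],[7,15],[8,0],[9,1],[16,13],[17,1],[27,8],[29,1],[31,0],[39,20],[43,7],[45,0],[48,1],[50,0]]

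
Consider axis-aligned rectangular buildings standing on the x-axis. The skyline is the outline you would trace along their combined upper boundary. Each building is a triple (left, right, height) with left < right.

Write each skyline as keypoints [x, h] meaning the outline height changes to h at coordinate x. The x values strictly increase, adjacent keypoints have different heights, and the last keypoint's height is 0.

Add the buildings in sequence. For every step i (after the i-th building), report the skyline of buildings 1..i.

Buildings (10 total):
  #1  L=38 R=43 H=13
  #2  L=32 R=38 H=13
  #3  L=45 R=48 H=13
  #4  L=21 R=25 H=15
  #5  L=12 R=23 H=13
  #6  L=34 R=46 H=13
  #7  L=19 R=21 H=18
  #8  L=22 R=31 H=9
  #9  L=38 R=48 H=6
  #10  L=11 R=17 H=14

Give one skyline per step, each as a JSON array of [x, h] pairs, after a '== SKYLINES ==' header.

== SKYLINES ==
[[38,13],[43,0]]
[[32,13],[43,0]]
[[32,13],[43,0],[45,13],[48,0]]
[[21,15],[25,0],[32,13],[43,0],[45,13],[48,0]]
[[12,13],[21,15],[25,0],[32,13],[43,0],[45,13],[48,0]]
[[12,13],[21,15],[25,0],[32,13],[48,0]]
[[12,13],[19,18],[21,15],[25,0],[32,13],[48,0]]
[[12,13],[19,18],[21,15],[25,9],[31,0],[32,13],[48,0]]
[[12,13],[19,18],[21,15],[25,9],[31,0],[32,13],[48,0]]
[[11,14],[17,13],[19,18],[21,15],[25,9],[31,0],[32,13],[48,0]]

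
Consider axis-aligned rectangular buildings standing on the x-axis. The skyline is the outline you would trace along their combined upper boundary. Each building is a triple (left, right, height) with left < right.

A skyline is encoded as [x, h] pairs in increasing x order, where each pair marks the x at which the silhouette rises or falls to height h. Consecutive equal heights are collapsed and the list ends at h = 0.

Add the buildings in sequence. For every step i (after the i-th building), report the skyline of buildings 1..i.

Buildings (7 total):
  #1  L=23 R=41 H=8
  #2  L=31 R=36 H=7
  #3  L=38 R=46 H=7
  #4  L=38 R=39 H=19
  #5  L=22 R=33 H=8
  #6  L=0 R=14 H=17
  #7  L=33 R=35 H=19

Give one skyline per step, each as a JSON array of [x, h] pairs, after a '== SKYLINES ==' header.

== SKYLINES ==
[[23,8],[41,0]]
[[23,8],[41,0]]
[[23,8],[41,7],[46,0]]
[[23,8],[38,19],[39,8],[41,7],[46,0]]
[[22,8],[38,19],[39,8],[41,7],[46,0]]
[[0,17],[14,0],[22,8],[38,19],[39,8],[41,7],[46,0]]
[[0,17],[14,0],[22,8],[33,19],[35,8],[38,19],[39,8],[41,7],[46,0]]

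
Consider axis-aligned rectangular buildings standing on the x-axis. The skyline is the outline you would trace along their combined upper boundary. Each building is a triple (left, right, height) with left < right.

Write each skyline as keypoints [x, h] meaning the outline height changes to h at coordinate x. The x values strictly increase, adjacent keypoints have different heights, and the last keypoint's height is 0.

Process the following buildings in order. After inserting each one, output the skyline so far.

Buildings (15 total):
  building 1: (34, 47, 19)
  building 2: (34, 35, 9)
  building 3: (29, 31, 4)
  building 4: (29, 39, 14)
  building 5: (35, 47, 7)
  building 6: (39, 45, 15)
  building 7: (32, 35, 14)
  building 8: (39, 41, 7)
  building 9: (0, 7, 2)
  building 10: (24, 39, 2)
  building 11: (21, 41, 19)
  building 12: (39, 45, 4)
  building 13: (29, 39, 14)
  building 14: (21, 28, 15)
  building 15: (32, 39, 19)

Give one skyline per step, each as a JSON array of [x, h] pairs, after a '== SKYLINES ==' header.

== SKYLINES ==
[[34,19],[47,0]]
[[34,19],[47,0]]
[[29,4],[31,0],[34,19],[47,0]]
[[29,14],[34,19],[47,0]]
[[29,14],[34,19],[47,0]]
[[29,14],[34,19],[47,0]]
[[29,14],[34,19],[47,0]]
[[29,14],[34,19],[47,0]]
[[0,2],[7,0],[29,14],[34,19],[47,0]]
[[0,2],[7,0],[24,2],[29,14],[34,19],[47,0]]
[[0,2],[7,0],[21,19],[47,0]]
[[0,2],[7,0],[21,19],[47,0]]
[[0,2],[7,0],[21,19],[47,0]]
[[0,2],[7,0],[21,19],[47,0]]
[[0,2],[7,0],[21,19],[47,0]]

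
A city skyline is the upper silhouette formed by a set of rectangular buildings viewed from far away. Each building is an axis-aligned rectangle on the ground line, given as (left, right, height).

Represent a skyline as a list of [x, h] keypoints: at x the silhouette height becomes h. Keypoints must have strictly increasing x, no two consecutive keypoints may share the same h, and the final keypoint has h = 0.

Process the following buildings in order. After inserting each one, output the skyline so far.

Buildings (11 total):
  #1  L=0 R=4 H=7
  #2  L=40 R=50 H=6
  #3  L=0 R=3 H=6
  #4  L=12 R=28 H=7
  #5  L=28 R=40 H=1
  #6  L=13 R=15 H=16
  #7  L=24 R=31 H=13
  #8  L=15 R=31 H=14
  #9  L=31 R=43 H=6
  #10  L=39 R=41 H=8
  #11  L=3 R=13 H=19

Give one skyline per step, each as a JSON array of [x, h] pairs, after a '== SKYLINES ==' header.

== SKYLINES ==
[[0,7],[4,0]]
[[0,7],[4,0],[40,6],[50,0]]
[[0,7],[4,0],[40,6],[50,0]]
[[0,7],[4,0],[12,7],[28,0],[40,6],[50,0]]
[[0,7],[4,0],[12,7],[28,1],[40,6],[50,0]]
[[0,7],[4,0],[12,7],[13,16],[15,7],[28,1],[40,6],[50,0]]
[[0,7],[4,0],[12,7],[13,16],[15,7],[24,13],[31,1],[40,6],[50,0]]
[[0,7],[4,0],[12,7],[13,16],[15,14],[31,1],[40,6],[50,0]]
[[0,7],[4,0],[12,7],[13,16],[15,14],[31,6],[50,0]]
[[0,7],[4,0],[12,7],[13,16],[15,14],[31,6],[39,8],[41,6],[50,0]]
[[0,7],[3,19],[13,16],[15,14],[31,6],[39,8],[41,6],[50,0]]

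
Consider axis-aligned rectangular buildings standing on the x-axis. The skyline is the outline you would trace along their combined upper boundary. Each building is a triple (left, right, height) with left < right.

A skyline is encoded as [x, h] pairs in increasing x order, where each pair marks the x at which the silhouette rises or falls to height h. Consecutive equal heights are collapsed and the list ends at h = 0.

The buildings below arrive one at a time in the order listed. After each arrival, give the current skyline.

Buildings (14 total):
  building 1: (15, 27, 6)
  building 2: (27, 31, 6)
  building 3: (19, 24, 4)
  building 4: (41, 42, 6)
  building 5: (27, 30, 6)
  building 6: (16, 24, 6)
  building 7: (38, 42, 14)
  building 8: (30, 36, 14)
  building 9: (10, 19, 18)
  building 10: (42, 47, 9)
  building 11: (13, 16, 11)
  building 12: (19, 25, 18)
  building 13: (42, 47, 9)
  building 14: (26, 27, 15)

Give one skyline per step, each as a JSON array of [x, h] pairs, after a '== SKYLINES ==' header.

== SKYLINES ==
[[15,6],[27,0]]
[[15,6],[31,0]]
[[15,6],[31,0]]
[[15,6],[31,0],[41,6],[42,0]]
[[15,6],[31,0],[41,6],[42,0]]
[[15,6],[31,0],[41,6],[42,0]]
[[15,6],[31,0],[38,14],[42,0]]
[[15,6],[30,14],[36,0],[38,14],[42,0]]
[[10,18],[19,6],[30,14],[36,0],[38,14],[42,0]]
[[10,18],[19,6],[30,14],[36,0],[38,14],[42,9],[47,0]]
[[10,18],[19,6],[30,14],[36,0],[38,14],[42,9],[47,0]]
[[10,18],[25,6],[30,14],[36,0],[38,14],[42,9],[47,0]]
[[10,18],[25,6],[30,14],[36,0],[38,14],[42,9],[47,0]]
[[10,18],[25,6],[26,15],[27,6],[30,14],[36,0],[38,14],[42,9],[47,0]]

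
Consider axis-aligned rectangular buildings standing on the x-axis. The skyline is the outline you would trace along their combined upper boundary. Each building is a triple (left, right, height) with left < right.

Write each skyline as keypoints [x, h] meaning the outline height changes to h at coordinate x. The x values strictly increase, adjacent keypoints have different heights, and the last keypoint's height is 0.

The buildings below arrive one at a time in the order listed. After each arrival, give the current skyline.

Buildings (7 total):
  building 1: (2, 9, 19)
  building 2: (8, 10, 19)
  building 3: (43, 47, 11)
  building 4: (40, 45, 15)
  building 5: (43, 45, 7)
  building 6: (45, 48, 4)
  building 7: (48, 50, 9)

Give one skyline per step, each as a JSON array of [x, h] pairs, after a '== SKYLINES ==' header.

== SKYLINES ==
[[2,19],[9,0]]
[[2,19],[10,0]]
[[2,19],[10,0],[43,11],[47,0]]
[[2,19],[10,0],[40,15],[45,11],[47,0]]
[[2,19],[10,0],[40,15],[45,11],[47,0]]
[[2,19],[10,0],[40,15],[45,11],[47,4],[48,0]]
[[2,19],[10,0],[40,15],[45,11],[47,4],[48,9],[50,0]]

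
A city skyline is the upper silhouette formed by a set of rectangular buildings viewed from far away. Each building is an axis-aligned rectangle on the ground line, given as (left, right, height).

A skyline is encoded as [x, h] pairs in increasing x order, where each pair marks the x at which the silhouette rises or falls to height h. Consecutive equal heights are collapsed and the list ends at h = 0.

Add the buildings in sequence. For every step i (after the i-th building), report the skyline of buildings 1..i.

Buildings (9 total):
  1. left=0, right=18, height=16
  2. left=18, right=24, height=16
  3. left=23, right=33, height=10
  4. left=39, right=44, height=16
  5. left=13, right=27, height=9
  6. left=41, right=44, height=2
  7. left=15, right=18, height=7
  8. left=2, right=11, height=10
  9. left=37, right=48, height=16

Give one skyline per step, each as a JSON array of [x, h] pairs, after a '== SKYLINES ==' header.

== SKYLINES ==
[[0,16],[18,0]]
[[0,16],[24,0]]
[[0,16],[24,10],[33,0]]
[[0,16],[24,10],[33,0],[39,16],[44,0]]
[[0,16],[24,10],[33,0],[39,16],[44,0]]
[[0,16],[24,10],[33,0],[39,16],[44,0]]
[[0,16],[24,10],[33,0],[39,16],[44,0]]
[[0,16],[24,10],[33,0],[39,16],[44,0]]
[[0,16],[24,10],[33,0],[37,16],[48,0]]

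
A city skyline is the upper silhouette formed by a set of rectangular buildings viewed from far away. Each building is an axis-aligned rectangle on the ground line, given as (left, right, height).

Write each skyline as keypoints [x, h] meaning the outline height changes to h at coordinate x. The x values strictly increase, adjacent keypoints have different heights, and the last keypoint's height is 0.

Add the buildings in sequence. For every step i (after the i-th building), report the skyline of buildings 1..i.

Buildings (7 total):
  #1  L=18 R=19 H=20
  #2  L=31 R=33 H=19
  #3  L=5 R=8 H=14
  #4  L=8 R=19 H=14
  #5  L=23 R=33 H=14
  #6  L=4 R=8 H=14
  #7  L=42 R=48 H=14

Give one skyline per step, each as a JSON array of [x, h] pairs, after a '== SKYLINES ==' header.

== SKYLINES ==
[[18,20],[19,0]]
[[18,20],[19,0],[31,19],[33,0]]
[[5,14],[8,0],[18,20],[19,0],[31,19],[33,0]]
[[5,14],[18,20],[19,0],[31,19],[33,0]]
[[5,14],[18,20],[19,0],[23,14],[31,19],[33,0]]
[[4,14],[18,20],[19,0],[23,14],[31,19],[33,0]]
[[4,14],[18,20],[19,0],[23,14],[31,19],[33,0],[42,14],[48,0]]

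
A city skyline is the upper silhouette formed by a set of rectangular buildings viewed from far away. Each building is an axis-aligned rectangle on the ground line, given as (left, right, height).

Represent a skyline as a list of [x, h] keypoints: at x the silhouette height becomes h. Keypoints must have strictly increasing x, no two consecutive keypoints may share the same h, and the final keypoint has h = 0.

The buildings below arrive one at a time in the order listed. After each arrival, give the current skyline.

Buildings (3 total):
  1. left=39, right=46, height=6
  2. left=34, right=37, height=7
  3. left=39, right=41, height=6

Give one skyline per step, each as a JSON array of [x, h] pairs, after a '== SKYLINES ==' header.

== SKYLINES ==
[[39,6],[46,0]]
[[34,7],[37,0],[39,6],[46,0]]
[[34,7],[37,0],[39,6],[46,0]]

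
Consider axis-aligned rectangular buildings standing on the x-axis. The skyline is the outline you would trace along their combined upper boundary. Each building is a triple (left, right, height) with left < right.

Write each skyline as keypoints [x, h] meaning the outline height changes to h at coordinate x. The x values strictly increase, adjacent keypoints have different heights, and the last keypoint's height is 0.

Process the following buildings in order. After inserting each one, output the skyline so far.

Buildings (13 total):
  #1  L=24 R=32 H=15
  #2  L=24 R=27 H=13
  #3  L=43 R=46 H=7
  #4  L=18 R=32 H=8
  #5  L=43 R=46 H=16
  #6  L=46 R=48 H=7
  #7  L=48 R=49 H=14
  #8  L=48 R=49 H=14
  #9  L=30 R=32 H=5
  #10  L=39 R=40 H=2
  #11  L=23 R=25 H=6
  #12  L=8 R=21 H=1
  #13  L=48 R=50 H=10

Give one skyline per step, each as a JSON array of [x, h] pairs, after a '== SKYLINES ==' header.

== SKYLINES ==
[[24,15],[32,0]]
[[24,15],[32,0]]
[[24,15],[32,0],[43,7],[46,0]]
[[18,8],[24,15],[32,0],[43,7],[46,0]]
[[18,8],[24,15],[32,0],[43,16],[46,0]]
[[18,8],[24,15],[32,0],[43,16],[46,7],[48,0]]
[[18,8],[24,15],[32,0],[43,16],[46,7],[48,14],[49,0]]
[[18,8],[24,15],[32,0],[43,16],[46,7],[48,14],[49,0]]
[[18,8],[24,15],[32,0],[43,16],[46,7],[48,14],[49,0]]
[[18,8],[24,15],[32,0],[39,2],[40,0],[43,16],[46,7],[48,14],[49,0]]
[[18,8],[24,15],[32,0],[39,2],[40,0],[43,16],[46,7],[48,14],[49,0]]
[[8,1],[18,8],[24,15],[32,0],[39,2],[40,0],[43,16],[46,7],[48,14],[49,0]]
[[8,1],[18,8],[24,15],[32,0],[39,2],[40,0],[43,16],[46,7],[48,14],[49,10],[50,0]]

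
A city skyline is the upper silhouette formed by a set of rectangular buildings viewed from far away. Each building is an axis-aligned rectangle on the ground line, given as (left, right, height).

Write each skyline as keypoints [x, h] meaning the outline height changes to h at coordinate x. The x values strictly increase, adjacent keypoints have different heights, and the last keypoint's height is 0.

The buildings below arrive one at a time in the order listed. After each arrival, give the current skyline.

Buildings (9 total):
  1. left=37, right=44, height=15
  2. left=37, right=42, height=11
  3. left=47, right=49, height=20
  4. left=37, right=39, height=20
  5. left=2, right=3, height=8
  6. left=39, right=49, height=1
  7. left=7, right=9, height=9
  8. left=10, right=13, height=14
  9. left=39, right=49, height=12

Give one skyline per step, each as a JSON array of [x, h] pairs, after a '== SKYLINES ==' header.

== SKYLINES ==
[[37,15],[44,0]]
[[37,15],[44,0]]
[[37,15],[44,0],[47,20],[49,0]]
[[37,20],[39,15],[44,0],[47,20],[49,0]]
[[2,8],[3,0],[37,20],[39,15],[44,0],[47,20],[49,0]]
[[2,8],[3,0],[37,20],[39,15],[44,1],[47,20],[49,0]]
[[2,8],[3,0],[7,9],[9,0],[37,20],[39,15],[44,1],[47,20],[49,0]]
[[2,8],[3,0],[7,9],[9,0],[10,14],[13,0],[37,20],[39,15],[44,1],[47,20],[49,0]]
[[2,8],[3,0],[7,9],[9,0],[10,14],[13,0],[37,20],[39,15],[44,12],[47,20],[49,0]]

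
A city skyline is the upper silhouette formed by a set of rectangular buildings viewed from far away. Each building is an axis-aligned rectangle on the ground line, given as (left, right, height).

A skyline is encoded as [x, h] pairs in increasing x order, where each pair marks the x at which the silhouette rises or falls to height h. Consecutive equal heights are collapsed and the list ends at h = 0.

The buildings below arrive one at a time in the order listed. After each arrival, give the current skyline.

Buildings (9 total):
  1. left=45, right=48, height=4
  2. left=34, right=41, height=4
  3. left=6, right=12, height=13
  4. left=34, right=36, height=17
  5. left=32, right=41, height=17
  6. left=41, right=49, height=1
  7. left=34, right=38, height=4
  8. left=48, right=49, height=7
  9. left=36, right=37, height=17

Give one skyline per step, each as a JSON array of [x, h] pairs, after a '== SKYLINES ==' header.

== SKYLINES ==
[[45,4],[48,0]]
[[34,4],[41,0],[45,4],[48,0]]
[[6,13],[12,0],[34,4],[41,0],[45,4],[48,0]]
[[6,13],[12,0],[34,17],[36,4],[41,0],[45,4],[48,0]]
[[6,13],[12,0],[32,17],[41,0],[45,4],[48,0]]
[[6,13],[12,0],[32,17],[41,1],[45,4],[48,1],[49,0]]
[[6,13],[12,0],[32,17],[41,1],[45,4],[48,1],[49,0]]
[[6,13],[12,0],[32,17],[41,1],[45,4],[48,7],[49,0]]
[[6,13],[12,0],[32,17],[41,1],[45,4],[48,7],[49,0]]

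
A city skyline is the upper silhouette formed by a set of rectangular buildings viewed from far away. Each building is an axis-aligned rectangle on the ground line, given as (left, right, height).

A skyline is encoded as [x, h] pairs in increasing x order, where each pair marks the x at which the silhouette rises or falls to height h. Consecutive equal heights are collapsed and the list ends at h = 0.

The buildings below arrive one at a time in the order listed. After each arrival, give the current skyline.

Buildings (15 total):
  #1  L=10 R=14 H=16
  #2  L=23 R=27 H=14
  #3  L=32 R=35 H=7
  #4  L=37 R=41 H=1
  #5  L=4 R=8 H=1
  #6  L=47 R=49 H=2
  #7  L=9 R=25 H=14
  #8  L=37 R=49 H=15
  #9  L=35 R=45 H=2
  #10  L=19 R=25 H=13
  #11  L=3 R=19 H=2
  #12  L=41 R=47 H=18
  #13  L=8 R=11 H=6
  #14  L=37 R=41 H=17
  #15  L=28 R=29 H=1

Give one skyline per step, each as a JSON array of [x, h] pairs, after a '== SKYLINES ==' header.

== SKYLINES ==
[[10,16],[14,0]]
[[10,16],[14,0],[23,14],[27,0]]
[[10,16],[14,0],[23,14],[27,0],[32,7],[35,0]]
[[10,16],[14,0],[23,14],[27,0],[32,7],[35,0],[37,1],[41,0]]
[[4,1],[8,0],[10,16],[14,0],[23,14],[27,0],[32,7],[35,0],[37,1],[41,0]]
[[4,1],[8,0],[10,16],[14,0],[23,14],[27,0],[32,7],[35,0],[37,1],[41,0],[47,2],[49,0]]
[[4,1],[8,0],[9,14],[10,16],[14,14],[27,0],[32,7],[35,0],[37,1],[41,0],[47,2],[49,0]]
[[4,1],[8,0],[9,14],[10,16],[14,14],[27,0],[32,7],[35,0],[37,15],[49,0]]
[[4,1],[8,0],[9,14],[10,16],[14,14],[27,0],[32,7],[35,2],[37,15],[49,0]]
[[4,1],[8,0],[9,14],[10,16],[14,14],[27,0],[32,7],[35,2],[37,15],[49,0]]
[[3,2],[9,14],[10,16],[14,14],[27,0],[32,7],[35,2],[37,15],[49,0]]
[[3,2],[9,14],[10,16],[14,14],[27,0],[32,7],[35,2],[37,15],[41,18],[47,15],[49,0]]
[[3,2],[8,6],[9,14],[10,16],[14,14],[27,0],[32,7],[35,2],[37,15],[41,18],[47,15],[49,0]]
[[3,2],[8,6],[9,14],[10,16],[14,14],[27,0],[32,7],[35,2],[37,17],[41,18],[47,15],[49,0]]
[[3,2],[8,6],[9,14],[10,16],[14,14],[27,0],[28,1],[29,0],[32,7],[35,2],[37,17],[41,18],[47,15],[49,0]]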